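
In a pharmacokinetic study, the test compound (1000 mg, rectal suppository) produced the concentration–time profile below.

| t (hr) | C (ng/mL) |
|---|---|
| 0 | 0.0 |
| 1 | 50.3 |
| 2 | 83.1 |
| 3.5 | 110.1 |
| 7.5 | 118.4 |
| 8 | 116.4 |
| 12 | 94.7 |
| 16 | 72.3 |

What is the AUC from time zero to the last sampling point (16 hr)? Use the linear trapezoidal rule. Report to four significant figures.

Trapezoidal AUC_0→16:
  [0→1]: (0.0+50.3)/2 × 1 = 25.15
  [1→2]: (50.3+83.1)/2 × 1 = 66.7
  [2→3.5]: (83.1+110.1)/2 × 1.5 = 144.9
  [3.5→7.5]: (110.1+118.4)/2 × 4 = 457.0
  [7.5→8]: (118.4+116.4)/2 × 0.5 = 58.7
  [8→12]: (116.4+94.7)/2 × 4 = 422.2
  [12→16]: (94.7+72.3)/2 × 4 = 334.0
  Sum = 1508.65 ng/mL·hr

AUC = 1509 ng/mL·hr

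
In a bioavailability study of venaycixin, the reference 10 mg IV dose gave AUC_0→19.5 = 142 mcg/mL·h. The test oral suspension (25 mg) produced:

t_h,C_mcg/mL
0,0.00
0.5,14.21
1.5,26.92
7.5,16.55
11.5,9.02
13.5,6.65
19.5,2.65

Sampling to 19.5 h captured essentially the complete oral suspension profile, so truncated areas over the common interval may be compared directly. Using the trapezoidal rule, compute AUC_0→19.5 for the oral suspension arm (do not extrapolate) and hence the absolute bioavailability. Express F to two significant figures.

F = 0.70

Trapezoidal AUC_0→19.5 (oral suspension):
  [0→0.5]: (0.00+14.21)/2 × 0.5 = 3.5525
  [0.5→1.5]: (14.21+26.92)/2 × 1 = 20.565
  [1.5→7.5]: (26.92+16.55)/2 × 6 = 130.41
  [7.5→11.5]: (16.55+9.02)/2 × 4 = 51.14
  [11.5→13.5]: (9.02+6.65)/2 × 2 = 15.67
  [13.5→19.5]: (6.65+2.65)/2 × 6 = 27.9
  Sum = 249.2375 mcg/mL·h
F = (AUC_ev/D_ev)/(AUC_iv/D_iv) = (249.2375/25)/(142/10) = 9.9695/14.2 = 0.7021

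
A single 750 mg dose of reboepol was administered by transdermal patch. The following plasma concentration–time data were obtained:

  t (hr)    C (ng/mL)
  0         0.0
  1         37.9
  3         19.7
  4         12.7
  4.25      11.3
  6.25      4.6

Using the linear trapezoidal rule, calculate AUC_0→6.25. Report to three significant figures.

Trapezoidal AUC_0→6.25:
  [0→1]: (0.0+37.9)/2 × 1 = 18.95
  [1→3]: (37.9+19.7)/2 × 2 = 57.6
  [3→4]: (19.7+12.7)/2 × 1 = 16.2
  [4→4.25]: (12.7+11.3)/2 × 0.25 = 3.0
  [4.25→6.25]: (11.3+4.6)/2 × 2 = 15.9
  Sum = 111.65 ng/mL·hr

AUC = 112 ng/mL·hr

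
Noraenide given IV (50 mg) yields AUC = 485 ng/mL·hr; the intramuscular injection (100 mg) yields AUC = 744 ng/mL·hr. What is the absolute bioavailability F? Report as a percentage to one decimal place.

F = (AUC_ev / D_ev) / (AUC_iv / D_iv)
  = (744/100) / (485/50)
  = 7.44 / 9.7 = 0.7670
  = 76.70%

F = 76.7%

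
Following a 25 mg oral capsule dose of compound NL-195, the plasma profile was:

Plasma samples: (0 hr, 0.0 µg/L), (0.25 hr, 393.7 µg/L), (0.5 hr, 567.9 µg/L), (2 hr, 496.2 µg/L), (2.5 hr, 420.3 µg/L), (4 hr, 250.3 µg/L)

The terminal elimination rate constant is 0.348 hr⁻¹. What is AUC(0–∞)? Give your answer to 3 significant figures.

Trapezoidal AUC_0→4:
  [0→0.25]: (0.0+393.7)/2 × 0.25 = 49.2125
  [0.25→0.5]: (393.7+567.9)/2 × 0.25 = 120.2
  [0.5→2]: (567.9+496.2)/2 × 1.5 = 798.075
  [2→2.5]: (496.2+420.3)/2 × 0.5 = 229.125
  [2.5→4]: (420.3+250.3)/2 × 1.5 = 502.95
  Sum = 1699.5625 µg/L·hr
Extrapolated tail: C_last / k_e = 250.3 / 0.348 = 719.253
AUC_0→∞ = 1699.5625 + 719.253 = 2418.8155 µg/L·hr

AUC = 2420 µg/L·hr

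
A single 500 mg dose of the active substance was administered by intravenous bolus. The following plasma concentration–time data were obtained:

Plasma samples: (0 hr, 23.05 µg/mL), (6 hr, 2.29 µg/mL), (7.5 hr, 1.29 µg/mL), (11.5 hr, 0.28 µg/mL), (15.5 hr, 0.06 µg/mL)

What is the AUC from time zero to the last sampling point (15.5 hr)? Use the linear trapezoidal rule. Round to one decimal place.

AUC = 82.5 µg/mL·hr

Trapezoidal AUC_0→15.5:
  [0→6]: (23.05+2.29)/2 × 6 = 76.02
  [6→7.5]: (2.29+1.29)/2 × 1.5 = 2.685
  [7.5→11.5]: (1.29+0.28)/2 × 4 = 3.14
  [11.5→15.5]: (0.28+0.06)/2 × 4 = 0.68
  Sum = 82.525 µg/mL·hr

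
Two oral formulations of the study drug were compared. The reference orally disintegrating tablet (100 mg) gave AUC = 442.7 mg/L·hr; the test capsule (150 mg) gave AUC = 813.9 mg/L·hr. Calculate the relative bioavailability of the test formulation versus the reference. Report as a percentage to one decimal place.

F_rel = (AUC_test/D_test) / (AUC_ref/D_ref)
      = (813.9/150) / (442.7/100)
      = 5.426 / 4.427 = 1.2257 = 122.57%

F_rel = 122.6%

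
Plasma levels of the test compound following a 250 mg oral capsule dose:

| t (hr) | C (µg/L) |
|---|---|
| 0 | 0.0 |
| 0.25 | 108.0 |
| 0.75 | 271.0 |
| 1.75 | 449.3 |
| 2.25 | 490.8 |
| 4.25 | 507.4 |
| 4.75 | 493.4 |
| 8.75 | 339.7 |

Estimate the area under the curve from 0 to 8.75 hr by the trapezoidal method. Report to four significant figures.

AUC = 3618 µg/L·hr

Trapezoidal AUC_0→8.75:
  [0→0.25]: (0.0+108.0)/2 × 0.25 = 13.5
  [0.25→0.75]: (108.0+271.0)/2 × 0.5 = 94.75
  [0.75→1.75]: (271.0+449.3)/2 × 1 = 360.15
  [1.75→2.25]: (449.3+490.8)/2 × 0.5 = 235.025
  [2.25→4.25]: (490.8+507.4)/2 × 2 = 998.2
  [4.25→4.75]: (507.4+493.4)/2 × 0.5 = 250.2
  [4.75→8.75]: (493.4+339.7)/2 × 4 = 1666.2
  Sum = 3618.025 µg/L·hr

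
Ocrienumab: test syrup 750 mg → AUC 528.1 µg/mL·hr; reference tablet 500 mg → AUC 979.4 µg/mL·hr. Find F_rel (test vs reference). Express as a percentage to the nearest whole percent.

F_rel = 36%

F_rel = (AUC_test/D_test) / (AUC_ref/D_ref)
      = (528.1/750) / (979.4/500)
      = 0.704133 / 1.9588 = 0.3595 = 35.95%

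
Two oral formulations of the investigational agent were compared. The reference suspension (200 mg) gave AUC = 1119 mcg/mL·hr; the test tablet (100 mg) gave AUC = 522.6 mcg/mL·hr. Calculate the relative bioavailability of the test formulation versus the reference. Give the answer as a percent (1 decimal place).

F_rel = 93.4%

F_rel = (AUC_test/D_test) / (AUC_ref/D_ref)
      = (522.6/100) / (1119/200)
      = 5.226 / 5.595 = 0.9340 = 93.40%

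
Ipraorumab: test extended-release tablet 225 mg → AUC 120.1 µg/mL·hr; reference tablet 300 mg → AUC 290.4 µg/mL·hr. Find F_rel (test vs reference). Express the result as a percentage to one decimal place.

F_rel = 55.1%

F_rel = (AUC_test/D_test) / (AUC_ref/D_ref)
      = (120.1/225) / (290.4/300)
      = 0.533778 / 0.968 = 0.5514 = 55.14%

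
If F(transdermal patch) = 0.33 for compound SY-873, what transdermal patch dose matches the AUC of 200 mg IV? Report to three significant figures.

For equal systemic exposure: F × D_ev = D_iv
D_ev = D_iv / F = 200 / 0.33 = 606.061 mg

D_transdermal = 606 mg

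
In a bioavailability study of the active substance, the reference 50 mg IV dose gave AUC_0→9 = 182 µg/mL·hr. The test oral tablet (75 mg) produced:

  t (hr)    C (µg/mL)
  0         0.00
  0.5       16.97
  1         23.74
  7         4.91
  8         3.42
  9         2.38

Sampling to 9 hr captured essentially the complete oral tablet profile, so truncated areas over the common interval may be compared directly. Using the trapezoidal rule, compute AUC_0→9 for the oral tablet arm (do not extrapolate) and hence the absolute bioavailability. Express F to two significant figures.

Trapezoidal AUC_0→9 (oral tablet):
  [0→0.5]: (0.00+16.97)/2 × 0.5 = 4.2425
  [0.5→1]: (16.97+23.74)/2 × 0.5 = 10.1775
  [1→7]: (23.74+4.91)/2 × 6 = 85.95
  [7→8]: (4.91+3.42)/2 × 1 = 4.165
  [8→9]: (3.42+2.38)/2 × 1 = 2.9
  Sum = 107.435 µg/mL·hr
F = (AUC_ev/D_ev)/(AUC_iv/D_iv) = (107.435/75)/(182/50) = 1.43247/3.64 = 0.3935

F = 0.39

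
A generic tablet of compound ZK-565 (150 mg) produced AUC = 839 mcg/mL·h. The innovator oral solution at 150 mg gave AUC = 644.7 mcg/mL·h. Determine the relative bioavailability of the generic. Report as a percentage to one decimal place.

F_rel = 130.1%

F_rel = (AUC_test/D_test) / (AUC_ref/D_ref)
      = (839/150) / (644.7/150)
      = 5.59333 / 4.298 = 1.3014 = 130.14%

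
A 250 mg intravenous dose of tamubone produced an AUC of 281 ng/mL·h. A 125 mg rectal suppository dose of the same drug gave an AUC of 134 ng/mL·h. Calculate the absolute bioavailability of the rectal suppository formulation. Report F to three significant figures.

F = (AUC_ev / D_ev) / (AUC_iv / D_iv)
  = (134/125) / (281/250)
  = 1.072 / 1.124 = 0.9537

F = 0.954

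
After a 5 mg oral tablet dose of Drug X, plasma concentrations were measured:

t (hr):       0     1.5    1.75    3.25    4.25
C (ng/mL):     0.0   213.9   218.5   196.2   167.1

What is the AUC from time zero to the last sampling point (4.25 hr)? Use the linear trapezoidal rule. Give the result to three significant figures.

AUC = 707 ng/mL·hr

Trapezoidal AUC_0→4.25:
  [0→1.5]: (0.0+213.9)/2 × 1.5 = 160.425
  [1.5→1.75]: (213.9+218.5)/2 × 0.25 = 54.05
  [1.75→3.25]: (218.5+196.2)/2 × 1.5 = 311.025
  [3.25→4.25]: (196.2+167.1)/2 × 1 = 181.65
  Sum = 707.15 ng/mL·hr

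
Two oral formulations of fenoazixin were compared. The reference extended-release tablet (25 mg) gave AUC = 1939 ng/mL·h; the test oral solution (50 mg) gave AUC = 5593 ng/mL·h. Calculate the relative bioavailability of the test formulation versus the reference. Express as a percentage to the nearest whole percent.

F_rel = 144%

F_rel = (AUC_test/D_test) / (AUC_ref/D_ref)
      = (5593/50) / (1939/25)
      = 111.86 / 77.56 = 1.4422 = 144.22%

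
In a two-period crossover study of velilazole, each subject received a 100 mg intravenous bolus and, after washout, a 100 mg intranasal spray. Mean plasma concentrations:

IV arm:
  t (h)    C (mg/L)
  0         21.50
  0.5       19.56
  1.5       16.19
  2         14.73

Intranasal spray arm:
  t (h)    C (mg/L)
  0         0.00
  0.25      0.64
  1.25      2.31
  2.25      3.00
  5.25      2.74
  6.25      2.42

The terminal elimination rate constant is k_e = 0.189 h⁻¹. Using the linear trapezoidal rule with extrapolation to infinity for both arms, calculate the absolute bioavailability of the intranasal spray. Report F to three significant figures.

Trapezoidal AUC_0→2 (IV):
  [0→0.5]: (21.50+19.56)/2 × 0.5 = 10.265
  [0.5→1.5]: (19.56+16.19)/2 × 1 = 17.875
  [1.5→2]: (16.19+14.73)/2 × 0.5 = 7.73
  Sum = 35.87 mg/L·h
IV tail: 14.73/0.189 = 77.937; AUC_iv,0→∞ = 35.87 + 77.937 = 113.807 mg/L·h
Trapezoidal AUC_0→6.25 (intranasal spray):
  [0→0.25]: (0.00+0.64)/2 × 0.25 = 0.08
  [0.25→1.25]: (0.64+2.31)/2 × 1 = 1.475
  [1.25→2.25]: (2.31+3.00)/2 × 1 = 2.655
  [2.25→5.25]: (3.00+2.74)/2 × 3 = 8.61
  [5.25→6.25]: (2.74+2.42)/2 × 1 = 2.58
  Sum = 15.4 mg/L·h
intranasal spray tail: 2.42/0.189 = 12.804; AUC_ev,0→∞ = 15.4 + 12.804 = 28.204 mg/L·h
F = (AUC_ev/D_ev)/(AUC_iv/D_iv) = (28.204/100)/(113.807/100) = 0.28204/1.13807 = 0.2478

F = 0.248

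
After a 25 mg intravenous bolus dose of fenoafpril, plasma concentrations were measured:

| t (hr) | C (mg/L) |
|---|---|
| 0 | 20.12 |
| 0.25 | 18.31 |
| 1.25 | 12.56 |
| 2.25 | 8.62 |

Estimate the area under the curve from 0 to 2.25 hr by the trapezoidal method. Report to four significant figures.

AUC = 30.83 mg/L·hr

Trapezoidal AUC_0→2.25:
  [0→0.25]: (20.12+18.31)/2 × 0.25 = 4.80375
  [0.25→1.25]: (18.31+12.56)/2 × 1 = 15.435
  [1.25→2.25]: (12.56+8.62)/2 × 1 = 10.59
  Sum = 30.82875 mg/L·hr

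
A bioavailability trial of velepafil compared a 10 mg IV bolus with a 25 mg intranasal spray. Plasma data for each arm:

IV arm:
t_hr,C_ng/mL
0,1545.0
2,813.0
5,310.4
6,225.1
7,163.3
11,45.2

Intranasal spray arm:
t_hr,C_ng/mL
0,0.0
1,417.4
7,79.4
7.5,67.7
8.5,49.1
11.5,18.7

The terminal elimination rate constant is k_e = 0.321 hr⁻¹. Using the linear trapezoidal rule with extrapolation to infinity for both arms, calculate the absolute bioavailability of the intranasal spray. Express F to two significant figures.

F = 0.15

Trapezoidal AUC_0→11 (IV):
  [0→2]: (1545.0+813.0)/2 × 2 = 2358.0
  [2→5]: (813.0+310.4)/2 × 3 = 1685.1
  [5→6]: (310.4+225.1)/2 × 1 = 267.75
  [6→7]: (225.1+163.3)/2 × 1 = 194.2
  [7→11]: (163.3+45.2)/2 × 4 = 417.0
  Sum = 4922.05 ng/mL·hr
IV tail: 45.2/0.321 = 140.810; AUC_iv,0→∞ = 4922.05 + 140.810 = 5062.86 ng/mL·hr
Trapezoidal AUC_0→11.5 (intranasal spray):
  [0→1]: (0.0+417.4)/2 × 1 = 208.7
  [1→7]: (417.4+79.4)/2 × 6 = 1490.4
  [7→7.5]: (79.4+67.7)/2 × 0.5 = 36.775
  [7.5→8.5]: (67.7+49.1)/2 × 1 = 58.4
  [8.5→11.5]: (49.1+18.7)/2 × 3 = 101.7
  Sum = 1895.975 ng/mL·hr
intranasal spray tail: 18.7/0.321 = 58.255; AUC_ev,0→∞ = 1895.975 + 58.255 = 1954.23 ng/mL·hr
F = (AUC_ev/D_ev)/(AUC_iv/D_iv) = (1954.23/25)/(5062.86/10) = 78.1692/506.286 = 0.1544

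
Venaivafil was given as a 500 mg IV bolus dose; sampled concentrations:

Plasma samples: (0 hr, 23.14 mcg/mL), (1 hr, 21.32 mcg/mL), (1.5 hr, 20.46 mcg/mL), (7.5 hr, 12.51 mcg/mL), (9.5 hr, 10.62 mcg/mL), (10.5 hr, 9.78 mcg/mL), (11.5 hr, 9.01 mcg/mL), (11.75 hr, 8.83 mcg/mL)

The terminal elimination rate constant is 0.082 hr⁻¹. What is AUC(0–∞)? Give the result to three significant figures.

AUC = 284 mcg/mL·hr

Trapezoidal AUC_0→11.75:
  [0→1]: (23.14+21.32)/2 × 1 = 22.23
  [1→1.5]: (21.32+20.46)/2 × 0.5 = 10.445
  [1.5→7.5]: (20.46+12.51)/2 × 6 = 98.91
  [7.5→9.5]: (12.51+10.62)/2 × 2 = 23.13
  [9.5→10.5]: (10.62+9.78)/2 × 1 = 10.2
  [10.5→11.5]: (9.78+9.01)/2 × 1 = 9.395
  [11.5→11.75]: (9.01+8.83)/2 × 0.25 = 2.23
  Sum = 176.54 mcg/mL·hr
Extrapolated tail: C_last / k_e = 8.83 / 0.082 = 107.683
AUC_0→∞ = 176.54 + 107.683 = 284.223 mcg/mL·hr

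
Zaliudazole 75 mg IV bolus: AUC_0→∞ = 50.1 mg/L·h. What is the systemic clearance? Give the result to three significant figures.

CL = 1.50 L/h

CL = Dose_iv / AUC_0→∞
   = 75 / 50.1 = 1.49701 L/h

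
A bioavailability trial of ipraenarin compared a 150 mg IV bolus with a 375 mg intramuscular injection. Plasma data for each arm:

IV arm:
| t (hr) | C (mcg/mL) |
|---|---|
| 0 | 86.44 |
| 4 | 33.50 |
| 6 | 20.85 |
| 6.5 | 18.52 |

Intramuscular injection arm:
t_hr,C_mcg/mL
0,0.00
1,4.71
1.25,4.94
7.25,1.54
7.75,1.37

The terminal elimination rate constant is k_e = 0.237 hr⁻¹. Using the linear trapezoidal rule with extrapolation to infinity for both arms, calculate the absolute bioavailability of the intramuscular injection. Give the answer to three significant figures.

Trapezoidal AUC_0→6.5 (IV):
  [0→4]: (86.44+33.50)/2 × 4 = 239.88
  [4→6]: (33.50+20.85)/2 × 2 = 54.35
  [6→6.5]: (20.85+18.52)/2 × 0.5 = 9.8425
  Sum = 304.0725 mcg/mL·hr
IV tail: 18.52/0.237 = 78.143; AUC_iv,0→∞ = 304.0725 + 78.143 = 382.2155 mcg/mL·hr
Trapezoidal AUC_0→7.75 (intramuscular injection):
  [0→1]: (0.00+4.71)/2 × 1 = 2.355
  [1→1.25]: (4.71+4.94)/2 × 0.25 = 1.20625
  [1.25→7.25]: (4.94+1.54)/2 × 6 = 19.44
  [7.25→7.75]: (1.54+1.37)/2 × 0.5 = 0.7275
  Sum = 23.72875 mcg/mL·hr
intramuscular injection tail: 1.37/0.237 = 5.781; AUC_ev,0→∞ = 23.72875 + 5.781 = 29.50975 mcg/mL·hr
F = (AUC_ev/D_ev)/(AUC_iv/D_iv) = (29.50975/375)/(382.2155/150) = 0.0786927/2.5481 = 0.0309

F = 0.0309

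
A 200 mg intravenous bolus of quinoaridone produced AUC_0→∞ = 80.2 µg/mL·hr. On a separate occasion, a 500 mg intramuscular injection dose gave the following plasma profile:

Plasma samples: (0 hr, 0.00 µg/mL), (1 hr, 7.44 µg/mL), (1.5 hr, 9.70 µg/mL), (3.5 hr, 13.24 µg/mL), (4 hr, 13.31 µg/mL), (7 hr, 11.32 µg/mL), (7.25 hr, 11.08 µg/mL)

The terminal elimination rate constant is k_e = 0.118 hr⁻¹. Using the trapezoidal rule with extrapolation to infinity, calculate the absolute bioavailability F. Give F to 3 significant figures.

Trapezoidal AUC_0→7.25 (intramuscular injection):
  [0→1]: (0.00+7.44)/2 × 1 = 3.72
  [1→1.5]: (7.44+9.70)/2 × 0.5 = 4.285
  [1.5→3.5]: (9.70+13.24)/2 × 2 = 22.94
  [3.5→4]: (13.24+13.31)/2 × 0.5 = 6.6375
  [4→7]: (13.31+11.32)/2 × 3 = 36.945
  [7→7.25]: (11.32+11.08)/2 × 0.25 = 2.8
  Sum = 77.3275 µg/mL·hr
Tail: C_last/k_e = 11.08/0.118 = 93.898
AUC_0→∞ (intramuscular injection) = 77.3275 + 93.898 = 171.2255 µg/mL·hr
F = (AUC_ev/D_ev)/(AUC_iv/D_iv) = (171.2255/500)/(80.2/200) = 0.342451/0.401 = 0.8540

F = 0.854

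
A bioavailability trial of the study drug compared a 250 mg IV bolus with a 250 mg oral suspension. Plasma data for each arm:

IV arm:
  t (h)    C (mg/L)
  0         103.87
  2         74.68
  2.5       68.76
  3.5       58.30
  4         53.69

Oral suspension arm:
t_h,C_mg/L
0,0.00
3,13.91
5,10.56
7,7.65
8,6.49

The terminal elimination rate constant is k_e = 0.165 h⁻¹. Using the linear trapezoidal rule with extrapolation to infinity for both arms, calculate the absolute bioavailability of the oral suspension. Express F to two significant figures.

Trapezoidal AUC_0→4 (IV):
  [0→2]: (103.87+74.68)/2 × 2 = 178.55
  [2→2.5]: (74.68+68.76)/2 × 0.5 = 35.86
  [2.5→3.5]: (68.76+58.30)/2 × 1 = 63.53
  [3.5→4]: (58.30+53.69)/2 × 0.5 = 27.9975
  Sum = 305.9375 mg/L·h
IV tail: 53.69/0.165 = 325.394; AUC_iv,0→∞ = 305.9375 + 325.394 = 631.3315 mg/L·h
Trapezoidal AUC_0→8 (oral suspension):
  [0→3]: (0.00+13.91)/2 × 3 = 20.865
  [3→5]: (13.91+10.56)/2 × 2 = 24.47
  [5→7]: (10.56+7.65)/2 × 2 = 18.21
  [7→8]: (7.65+6.49)/2 × 1 = 7.07
  Sum = 70.615 mg/L·h
oral suspension tail: 6.49/0.165 = 39.333; AUC_ev,0→∞ = 70.615 + 39.333 = 109.948 mg/L·h
F = (AUC_ev/D_ev)/(AUC_iv/D_iv) = (109.948/250)/(631.3315/250) = 0.439792/2.525326 = 0.1742

F = 0.17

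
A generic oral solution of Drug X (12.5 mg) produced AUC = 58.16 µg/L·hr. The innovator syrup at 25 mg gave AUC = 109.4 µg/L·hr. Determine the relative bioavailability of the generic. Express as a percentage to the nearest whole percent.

F_rel = (AUC_test/D_test) / (AUC_ref/D_ref)
      = (58.16/12.5) / (109.4/25)
      = 4.6528 / 4.376 = 1.0633 = 106.33%

F_rel = 106%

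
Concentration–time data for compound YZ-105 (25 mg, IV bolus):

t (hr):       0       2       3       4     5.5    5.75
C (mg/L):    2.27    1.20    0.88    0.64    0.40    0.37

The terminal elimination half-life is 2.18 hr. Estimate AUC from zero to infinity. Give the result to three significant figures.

AUC = 7.31 mg/L·hr

Trapezoidal AUC_0→5.75:
  [0→2]: (2.27+1.20)/2 × 2 = 3.47
  [2→3]: (1.20+0.88)/2 × 1 = 1.04
  [3→4]: (0.88+0.64)/2 × 1 = 0.76
  [4→5.5]: (0.64+0.40)/2 × 1.5 = 0.78
  [5.5→5.75]: (0.40+0.37)/2 × 0.25 = 0.09625
  Sum = 6.14625 mg/L·hr
k_e = ln2 / t½ = 0.693147 / 2.18 = 0.3180 hr^-1
Extrapolated tail: C_last / k_e = 0.37 / 0.318 = 1.164
AUC_0→∞ = 6.14625 + 1.164 = 7.31025 mg/L·hr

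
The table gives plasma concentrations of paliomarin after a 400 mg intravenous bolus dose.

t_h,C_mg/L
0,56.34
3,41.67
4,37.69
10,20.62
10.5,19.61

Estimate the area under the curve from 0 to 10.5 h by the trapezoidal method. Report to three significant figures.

AUC = 372 mg/L·h

Trapezoidal AUC_0→10.5:
  [0→3]: (56.34+41.67)/2 × 3 = 147.015
  [3→4]: (41.67+37.69)/2 × 1 = 39.68
  [4→10]: (37.69+20.62)/2 × 6 = 174.93
  [10→10.5]: (20.62+19.61)/2 × 0.5 = 10.0575
  Sum = 371.6825 mg/L·h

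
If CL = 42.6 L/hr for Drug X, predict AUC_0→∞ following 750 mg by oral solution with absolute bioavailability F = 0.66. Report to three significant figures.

AUC = 11.6 mg/L·hr

AUC_0→∞ = F × Dose / CL
        = 0.66 × 750 / 42.6 = 11.6197 mg/L·hr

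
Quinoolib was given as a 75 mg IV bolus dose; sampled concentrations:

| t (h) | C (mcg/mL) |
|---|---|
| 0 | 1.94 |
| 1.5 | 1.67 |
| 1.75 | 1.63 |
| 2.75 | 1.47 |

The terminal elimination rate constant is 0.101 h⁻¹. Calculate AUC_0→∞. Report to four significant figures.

AUC = 19.22 mcg/mL·h

Trapezoidal AUC_0→2.75:
  [0→1.5]: (1.94+1.67)/2 × 1.5 = 2.7075
  [1.5→1.75]: (1.67+1.63)/2 × 0.25 = 0.4125
  [1.75→2.75]: (1.63+1.47)/2 × 1 = 1.55
  Sum = 4.67 mcg/mL·h
Extrapolated tail: C_last / k_e = 1.47 / 0.101 = 14.554
AUC_0→∞ = 4.67 + 14.554 = 19.224 mcg/mL·h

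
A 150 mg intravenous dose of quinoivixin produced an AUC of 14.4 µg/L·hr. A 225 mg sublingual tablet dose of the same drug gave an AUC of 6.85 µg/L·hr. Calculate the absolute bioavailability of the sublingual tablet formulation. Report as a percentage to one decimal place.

F = (AUC_ev / D_ev) / (AUC_iv / D_iv)
  = (6.85/225) / (14.4/150)
  = 0.0304444 / 0.096 = 0.3171
  = 31.71%

F = 31.7%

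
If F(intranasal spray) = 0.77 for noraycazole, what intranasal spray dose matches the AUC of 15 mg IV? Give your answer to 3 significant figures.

For equal systemic exposure: F × D_ev = D_iv
D_ev = D_iv / F = 15 / 0.77 = 19.4805 mg

D_intranasal = 19.5 mg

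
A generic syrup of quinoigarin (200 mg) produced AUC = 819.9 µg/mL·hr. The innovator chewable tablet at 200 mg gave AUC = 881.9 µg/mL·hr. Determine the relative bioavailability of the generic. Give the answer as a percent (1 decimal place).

F_rel = (AUC_test/D_test) / (AUC_ref/D_ref)
      = (819.9/200) / (881.9/200)
      = 4.0995 / 4.4095 = 0.9297 = 92.97%

F_rel = 93.0%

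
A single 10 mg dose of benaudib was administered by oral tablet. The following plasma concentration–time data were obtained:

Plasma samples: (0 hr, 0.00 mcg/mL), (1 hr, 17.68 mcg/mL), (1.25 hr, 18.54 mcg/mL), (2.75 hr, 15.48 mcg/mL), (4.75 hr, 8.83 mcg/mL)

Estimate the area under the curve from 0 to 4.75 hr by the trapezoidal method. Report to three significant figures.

AUC = 63.2 mcg/mL·hr

Trapezoidal AUC_0→4.75:
  [0→1]: (0.00+17.68)/2 × 1 = 8.84
  [1→1.25]: (17.68+18.54)/2 × 0.25 = 4.5275
  [1.25→2.75]: (18.54+15.48)/2 × 1.5 = 25.515
  [2.75→4.75]: (15.48+8.83)/2 × 2 = 24.31
  Sum = 63.1925 mcg/mL·hr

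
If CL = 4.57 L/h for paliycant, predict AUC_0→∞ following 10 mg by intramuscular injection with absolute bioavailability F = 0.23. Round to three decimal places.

AUC_0→∞ = F × Dose / CL
        = 0.23 × 10 / 4.57 = 0.503282 mg/L·h

AUC = 0.503 mg/L·h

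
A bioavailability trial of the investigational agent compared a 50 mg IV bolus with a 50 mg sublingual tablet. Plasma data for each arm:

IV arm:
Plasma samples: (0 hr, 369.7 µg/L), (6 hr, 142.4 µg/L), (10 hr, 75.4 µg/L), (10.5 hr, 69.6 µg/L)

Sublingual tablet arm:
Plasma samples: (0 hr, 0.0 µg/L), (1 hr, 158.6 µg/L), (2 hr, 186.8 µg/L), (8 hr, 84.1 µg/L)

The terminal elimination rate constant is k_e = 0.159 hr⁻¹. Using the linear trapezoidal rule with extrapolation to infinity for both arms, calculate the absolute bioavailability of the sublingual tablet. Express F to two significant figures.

F = 0.65

Trapezoidal AUC_0→10.5 (IV):
  [0→6]: (369.7+142.4)/2 × 6 = 1536.3
  [6→10]: (142.4+75.4)/2 × 4 = 435.6
  [10→10.5]: (75.4+69.6)/2 × 0.5 = 36.25
  Sum = 2008.15 µg/L·hr
IV tail: 69.6/0.159 = 437.736; AUC_iv,0→∞ = 2008.15 + 437.736 = 2445.886 µg/L·hr
Trapezoidal AUC_0→8 (sublingual tablet):
  [0→1]: (0.0+158.6)/2 × 1 = 79.3
  [1→2]: (158.6+186.8)/2 × 1 = 172.7
  [2→8]: (186.8+84.1)/2 × 6 = 812.7
  Sum = 1064.7 µg/L·hr
sublingual tablet tail: 84.1/0.159 = 528.931; AUC_ev,0→∞ = 1064.7 + 528.931 = 1593.631 µg/L·hr
F = (AUC_ev/D_ev)/(AUC_iv/D_iv) = (1593.631/50)/(2445.886/50) = 31.87262/48.91772 = 0.6516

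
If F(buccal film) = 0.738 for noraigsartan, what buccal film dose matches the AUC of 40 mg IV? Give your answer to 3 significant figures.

For equal systemic exposure: F × D_ev = D_iv
D_ev = D_iv / F = 40 / 0.738 = 54.2005 mg

D_buccal = 54.2 mg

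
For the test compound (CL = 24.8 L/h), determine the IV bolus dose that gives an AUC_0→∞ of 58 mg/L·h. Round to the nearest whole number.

Dose = 1438 mg

Dose_iv = CL × AUC_0→∞
     = 24.8 × 58 = 1438.4 mg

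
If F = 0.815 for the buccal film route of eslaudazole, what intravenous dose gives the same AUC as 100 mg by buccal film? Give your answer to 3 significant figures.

D_iv = 81.5 mg

Systemic exposure from an extravascular dose = F × D_ev, so the equivalent IV dose is F × D_ev.
D_iv = F × D_ev = 0.815 × 100 = 81.5 mg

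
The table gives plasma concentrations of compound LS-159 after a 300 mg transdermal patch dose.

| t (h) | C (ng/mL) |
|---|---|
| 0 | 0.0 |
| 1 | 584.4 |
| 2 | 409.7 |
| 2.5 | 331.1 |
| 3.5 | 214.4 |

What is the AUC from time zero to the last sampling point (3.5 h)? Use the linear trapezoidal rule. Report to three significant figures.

Trapezoidal AUC_0→3.5:
  [0→1]: (0.0+584.4)/2 × 1 = 292.2
  [1→2]: (584.4+409.7)/2 × 1 = 497.05
  [2→2.5]: (409.7+331.1)/2 × 0.5 = 185.2
  [2.5→3.5]: (331.1+214.4)/2 × 1 = 272.75
  Sum = 1247.2 ng/mL·h

AUC = 1250 ng/mL·h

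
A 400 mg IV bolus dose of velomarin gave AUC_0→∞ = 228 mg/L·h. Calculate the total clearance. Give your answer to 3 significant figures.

CL = 1.75 L/h

CL = Dose_iv / AUC_0→∞
   = 400 / 228 = 1.75439 L/h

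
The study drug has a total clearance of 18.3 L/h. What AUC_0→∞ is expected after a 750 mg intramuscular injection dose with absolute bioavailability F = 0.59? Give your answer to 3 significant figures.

AUC_0→∞ = F × Dose / CL
        = 0.59 × 750 / 18.3 = 24.1803 mg/L·h

AUC = 24.2 mg/L·h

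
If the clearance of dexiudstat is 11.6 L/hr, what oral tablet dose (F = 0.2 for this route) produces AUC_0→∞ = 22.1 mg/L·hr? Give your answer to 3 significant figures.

Dose = CL × AUC_0→∞ / F
     = 11.6 × 22.1 / 0.2 = 1281.8 mg

Dose = 1280 mg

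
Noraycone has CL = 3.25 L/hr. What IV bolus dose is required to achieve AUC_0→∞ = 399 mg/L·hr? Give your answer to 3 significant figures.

Dose = 1300 mg

Dose_iv = CL × AUC_0→∞
     = 3.25 × 399 = 1296.75 mg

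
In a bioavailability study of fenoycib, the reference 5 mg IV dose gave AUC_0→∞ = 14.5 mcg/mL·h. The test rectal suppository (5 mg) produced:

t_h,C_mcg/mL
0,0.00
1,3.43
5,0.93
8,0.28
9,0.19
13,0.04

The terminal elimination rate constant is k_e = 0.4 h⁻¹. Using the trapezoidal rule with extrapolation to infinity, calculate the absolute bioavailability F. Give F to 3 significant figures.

F = 0.900

Trapezoidal AUC_0→13 (rectal suppository):
  [0→1]: (0.00+3.43)/2 × 1 = 1.715
  [1→5]: (3.43+0.93)/2 × 4 = 8.72
  [5→8]: (0.93+0.28)/2 × 3 = 1.815
  [8→9]: (0.28+0.19)/2 × 1 = 0.235
  [9→13]: (0.19+0.04)/2 × 4 = 0.46
  Sum = 12.945 mcg/mL·h
Tail: C_last/k_e = 0.04/0.4 = 0.100
AUC_0→∞ (rectal suppository) = 12.945 + 0.100 = 13.045 mcg/mL·h
F = (AUC_ev/D_ev)/(AUC_iv/D_iv) = (13.045/5)/(14.5/5) = 2.609/2.9 = 0.8997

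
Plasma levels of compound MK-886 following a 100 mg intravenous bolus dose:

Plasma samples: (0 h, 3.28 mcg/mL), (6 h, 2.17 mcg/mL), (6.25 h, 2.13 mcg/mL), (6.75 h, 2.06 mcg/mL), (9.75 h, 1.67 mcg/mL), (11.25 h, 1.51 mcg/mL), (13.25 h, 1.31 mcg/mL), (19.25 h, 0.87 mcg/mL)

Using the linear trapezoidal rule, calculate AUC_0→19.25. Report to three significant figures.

AUC = 35.3 mcg/mL·h

Trapezoidal AUC_0→19.25:
  [0→6]: (3.28+2.17)/2 × 6 = 16.35
  [6→6.25]: (2.17+2.13)/2 × 0.25 = 0.5375
  [6.25→6.75]: (2.13+2.06)/2 × 0.5 = 1.0475
  [6.75→9.75]: (2.06+1.67)/2 × 3 = 5.595
  [9.75→11.25]: (1.67+1.51)/2 × 1.5 = 2.385
  [11.25→13.25]: (1.51+1.31)/2 × 2 = 2.82
  [13.25→19.25]: (1.31+0.87)/2 × 6 = 6.54
  Sum = 35.275 mcg/mL·h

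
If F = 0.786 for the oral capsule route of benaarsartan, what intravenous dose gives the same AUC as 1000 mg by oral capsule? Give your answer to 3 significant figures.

D_iv = 786 mg

Systemic exposure from an extravascular dose = F × D_ev, so the equivalent IV dose is F × D_ev.
D_iv = F × D_ev = 0.786 × 1000 = 786 mg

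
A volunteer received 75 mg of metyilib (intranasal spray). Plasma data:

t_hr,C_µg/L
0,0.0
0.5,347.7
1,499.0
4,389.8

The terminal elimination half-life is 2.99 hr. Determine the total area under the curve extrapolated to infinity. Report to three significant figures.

Trapezoidal AUC_0→4:
  [0→0.5]: (0.0+347.7)/2 × 0.5 = 86.925
  [0.5→1]: (347.7+499.0)/2 × 0.5 = 211.675
  [1→4]: (499.0+389.8)/2 × 3 = 1333.2
  Sum = 1631.8 µg/L·hr
k_e = ln2 / t½ = 0.693147 / 2.99 = 0.2318 hr^-1
Extrapolated tail: C_last / k_e = 389.8 / 0.2318 = 1681.622
AUC_0→∞ = 1631.8 + 1681.622 = 3313.422 µg/L·hr

AUC = 3310 µg/L·hr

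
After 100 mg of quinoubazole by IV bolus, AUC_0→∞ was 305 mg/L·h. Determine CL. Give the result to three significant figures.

CL = Dose_iv / AUC_0→∞
   = 100 / 305 = 0.327869 L/h

CL = 0.328 L/h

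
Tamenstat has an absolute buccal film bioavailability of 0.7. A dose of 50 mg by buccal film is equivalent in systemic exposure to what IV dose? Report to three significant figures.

Systemic exposure from an extravascular dose = F × D_ev, so the equivalent IV dose is F × D_ev.
D_iv = F × D_ev = 0.7 × 50 = 35 mg

D_iv = 35.0 mg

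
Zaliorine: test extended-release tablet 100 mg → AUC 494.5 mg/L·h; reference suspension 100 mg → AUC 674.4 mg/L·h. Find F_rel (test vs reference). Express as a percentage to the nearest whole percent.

F_rel = 73%

F_rel = (AUC_test/D_test) / (AUC_ref/D_ref)
      = (494.5/100) / (674.4/100)
      = 4.945 / 6.744 = 0.7332 = 73.32%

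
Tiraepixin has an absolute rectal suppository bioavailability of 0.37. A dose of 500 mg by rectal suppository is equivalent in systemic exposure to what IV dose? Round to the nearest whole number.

Systemic exposure from an extravascular dose = F × D_ev, so the equivalent IV dose is F × D_ev.
D_iv = F × D_ev = 0.37 × 500 = 185 mg

D_iv = 185 mg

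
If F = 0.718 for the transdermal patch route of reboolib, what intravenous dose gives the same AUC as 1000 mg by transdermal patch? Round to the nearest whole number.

D_iv = 718 mg

Systemic exposure from an extravascular dose = F × D_ev, so the equivalent IV dose is F × D_ev.
D_iv = F × D_ev = 0.718 × 1000 = 718 mg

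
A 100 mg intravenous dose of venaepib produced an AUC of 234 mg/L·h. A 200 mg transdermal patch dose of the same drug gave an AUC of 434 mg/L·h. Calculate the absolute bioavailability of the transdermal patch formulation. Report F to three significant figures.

F = 0.927

F = (AUC_ev / D_ev) / (AUC_iv / D_iv)
  = (434/200) / (234/100)
  = 2.17 / 2.34 = 0.9274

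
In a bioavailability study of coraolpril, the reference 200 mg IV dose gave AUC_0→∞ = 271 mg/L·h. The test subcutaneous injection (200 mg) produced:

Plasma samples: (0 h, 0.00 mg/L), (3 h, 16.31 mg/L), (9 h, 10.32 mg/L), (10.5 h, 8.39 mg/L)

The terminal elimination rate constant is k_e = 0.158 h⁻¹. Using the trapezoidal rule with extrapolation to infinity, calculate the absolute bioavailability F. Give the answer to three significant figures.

F = 0.633

Trapezoidal AUC_0→10.5 (subcutaneous injection):
  [0→3]: (0.00+16.31)/2 × 3 = 24.465
  [3→9]: (16.31+10.32)/2 × 6 = 79.89
  [9→10.5]: (10.32+8.39)/2 × 1.5 = 14.0325
  Sum = 118.3875 mg/L·h
Tail: C_last/k_e = 8.39/0.158 = 53.101
AUC_0→∞ (subcutaneous injection) = 118.3875 + 53.101 = 171.4885 mg/L·h
F = (AUC_ev/D_ev)/(AUC_iv/D_iv) = (171.4885/200)/(271/200) = 0.8574425/1.355 = 0.6328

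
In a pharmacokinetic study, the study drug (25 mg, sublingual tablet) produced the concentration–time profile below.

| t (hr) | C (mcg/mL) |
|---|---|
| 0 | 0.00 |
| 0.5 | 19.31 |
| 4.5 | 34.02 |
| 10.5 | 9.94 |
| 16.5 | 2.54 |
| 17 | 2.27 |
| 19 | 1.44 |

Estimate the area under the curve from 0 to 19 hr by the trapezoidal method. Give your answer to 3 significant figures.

Trapezoidal AUC_0→19:
  [0→0.5]: (0.00+19.31)/2 × 0.5 = 4.8275
  [0.5→4.5]: (19.31+34.02)/2 × 4 = 106.66
  [4.5→10.5]: (34.02+9.94)/2 × 6 = 131.88
  [10.5→16.5]: (9.94+2.54)/2 × 6 = 37.44
  [16.5→17]: (2.54+2.27)/2 × 0.5 = 1.2025
  [17→19]: (2.27+1.44)/2 × 2 = 3.71
  Sum = 285.72 mcg/mL·hr

AUC = 286 mcg/mL·hr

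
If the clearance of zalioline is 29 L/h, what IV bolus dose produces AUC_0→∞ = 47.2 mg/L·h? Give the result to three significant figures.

Dose = 1370 mg

Dose_iv = CL × AUC_0→∞
     = 29 × 47.2 = 1368.8 mg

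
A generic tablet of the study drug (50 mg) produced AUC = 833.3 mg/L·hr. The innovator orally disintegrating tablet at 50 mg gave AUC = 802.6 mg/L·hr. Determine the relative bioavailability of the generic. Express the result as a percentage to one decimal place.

F_rel = 103.8%

F_rel = (AUC_test/D_test) / (AUC_ref/D_ref)
      = (833.3/50) / (802.6/50)
      = 16.666 / 16.052 = 1.0383 = 103.83%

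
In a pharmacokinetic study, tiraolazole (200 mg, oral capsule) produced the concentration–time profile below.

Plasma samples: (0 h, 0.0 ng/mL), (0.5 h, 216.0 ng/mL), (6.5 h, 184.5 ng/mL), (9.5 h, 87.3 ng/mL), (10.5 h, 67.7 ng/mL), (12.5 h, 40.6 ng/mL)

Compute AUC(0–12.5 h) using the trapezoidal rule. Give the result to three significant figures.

AUC = 1850 ng/mL·h

Trapezoidal AUC_0→12.5:
  [0→0.5]: (0.0+216.0)/2 × 0.5 = 54.0
  [0.5→6.5]: (216.0+184.5)/2 × 6 = 1201.5
  [6.5→9.5]: (184.5+87.3)/2 × 3 = 407.7
  [9.5→10.5]: (87.3+67.7)/2 × 1 = 77.5
  [10.5→12.5]: (67.7+40.6)/2 × 2 = 108.3
  Sum = 1849.0 ng/mL·h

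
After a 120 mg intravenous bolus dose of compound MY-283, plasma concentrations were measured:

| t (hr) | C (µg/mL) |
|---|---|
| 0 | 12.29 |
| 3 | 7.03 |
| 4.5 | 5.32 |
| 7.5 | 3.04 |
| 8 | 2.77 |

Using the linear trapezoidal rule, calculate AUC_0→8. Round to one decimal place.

Trapezoidal AUC_0→8:
  [0→3]: (12.29+7.03)/2 × 3 = 28.98
  [3→4.5]: (7.03+5.32)/2 × 1.5 = 9.2625
  [4.5→7.5]: (5.32+3.04)/2 × 3 = 12.54
  [7.5→8]: (3.04+2.77)/2 × 0.5 = 1.4525
  Sum = 52.235 µg/mL·hr

AUC = 52.2 µg/mL·hr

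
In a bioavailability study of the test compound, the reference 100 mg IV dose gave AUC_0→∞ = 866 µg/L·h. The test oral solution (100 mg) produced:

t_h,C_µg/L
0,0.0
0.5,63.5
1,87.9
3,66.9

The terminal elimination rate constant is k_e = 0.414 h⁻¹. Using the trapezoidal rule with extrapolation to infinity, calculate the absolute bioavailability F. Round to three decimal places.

Trapezoidal AUC_0→3 (oral solution):
  [0→0.5]: (0.0+63.5)/2 × 0.5 = 15.875
  [0.5→1]: (63.5+87.9)/2 × 0.5 = 37.85
  [1→3]: (87.9+66.9)/2 × 2 = 154.8
  Sum = 208.525 µg/L·h
Tail: C_last/k_e = 66.9/0.414 = 161.594
AUC_0→∞ (oral solution) = 208.525 + 161.594 = 370.119 µg/L·h
F = (AUC_ev/D_ev)/(AUC_iv/D_iv) = (370.119/100)/(866/100) = 3.70119/8.66 = 0.4274

F = 0.427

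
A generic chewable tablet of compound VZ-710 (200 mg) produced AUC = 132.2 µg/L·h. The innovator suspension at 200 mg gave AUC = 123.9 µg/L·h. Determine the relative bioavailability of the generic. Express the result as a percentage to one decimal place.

F_rel = 106.7%

F_rel = (AUC_test/D_test) / (AUC_ref/D_ref)
      = (132.2/200) / (123.9/200)
      = 0.661 / 0.6195 = 1.0670 = 106.70%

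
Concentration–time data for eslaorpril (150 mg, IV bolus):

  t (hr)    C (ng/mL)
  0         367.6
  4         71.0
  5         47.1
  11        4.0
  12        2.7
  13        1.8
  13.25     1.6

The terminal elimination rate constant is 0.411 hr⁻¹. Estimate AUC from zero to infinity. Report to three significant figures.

AUC = 1100 ng/mL·hr

Trapezoidal AUC_0→13.25:
  [0→4]: (367.6+71.0)/2 × 4 = 877.2
  [4→5]: (71.0+47.1)/2 × 1 = 59.05
  [5→11]: (47.1+4.0)/2 × 6 = 153.3
  [11→12]: (4.0+2.7)/2 × 1 = 3.35
  [12→13]: (2.7+1.8)/2 × 1 = 2.25
  [13→13.25]: (1.8+1.6)/2 × 0.25 = 0.425
  Sum = 1095.575 ng/mL·hr
Extrapolated tail: C_last / k_e = 1.6 / 0.411 = 3.893
AUC_0→∞ = 1095.575 + 3.893 = 1099.468 ng/mL·hr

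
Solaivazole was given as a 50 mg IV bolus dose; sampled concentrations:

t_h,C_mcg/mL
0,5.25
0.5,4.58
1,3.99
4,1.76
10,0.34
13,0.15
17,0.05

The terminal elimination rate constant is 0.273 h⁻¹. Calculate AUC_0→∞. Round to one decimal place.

AUC = 20.8 mcg/mL·h

Trapezoidal AUC_0→17:
  [0→0.5]: (5.25+4.58)/2 × 0.5 = 2.4575
  [0.5→1]: (4.58+3.99)/2 × 0.5 = 2.1425
  [1→4]: (3.99+1.76)/2 × 3 = 8.625
  [4→10]: (1.76+0.34)/2 × 6 = 6.3
  [10→13]: (0.34+0.15)/2 × 3 = 0.735
  [13→17]: (0.15+0.05)/2 × 4 = 0.4
  Sum = 20.66 mcg/mL·h
Extrapolated tail: C_last / k_e = 0.05 / 0.273 = 0.183
AUC_0→∞ = 20.66 + 0.183 = 20.843 mcg/mL·h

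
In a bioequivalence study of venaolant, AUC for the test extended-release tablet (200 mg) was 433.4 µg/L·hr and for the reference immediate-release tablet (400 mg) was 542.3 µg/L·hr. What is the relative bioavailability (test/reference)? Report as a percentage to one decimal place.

F_rel = (AUC_test/D_test) / (AUC_ref/D_ref)
      = (433.4/200) / (542.3/400)
      = 2.167 / 1.35575 = 1.5984 = 159.84%

F_rel = 159.8%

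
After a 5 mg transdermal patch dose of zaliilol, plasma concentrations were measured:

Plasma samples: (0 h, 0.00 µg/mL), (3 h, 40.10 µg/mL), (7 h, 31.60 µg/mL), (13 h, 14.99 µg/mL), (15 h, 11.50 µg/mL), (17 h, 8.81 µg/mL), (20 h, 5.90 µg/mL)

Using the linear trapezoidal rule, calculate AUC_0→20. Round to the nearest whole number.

AUC = 412 µg/mL·h

Trapezoidal AUC_0→20:
  [0→3]: (0.00+40.10)/2 × 3 = 60.15
  [3→7]: (40.10+31.60)/2 × 4 = 143.4
  [7→13]: (31.60+14.99)/2 × 6 = 139.77
  [13→15]: (14.99+11.50)/2 × 2 = 26.49
  [15→17]: (11.50+8.81)/2 × 2 = 20.31
  [17→20]: (8.81+5.90)/2 × 3 = 22.065
  Sum = 412.185 µg/mL·h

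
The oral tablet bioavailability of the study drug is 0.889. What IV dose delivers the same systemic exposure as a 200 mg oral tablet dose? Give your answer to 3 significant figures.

D_iv = 178 mg

Systemic exposure from an extravascular dose = F × D_ev, so the equivalent IV dose is F × D_ev.
D_iv = F × D_ev = 0.889 × 200 = 177.8 mg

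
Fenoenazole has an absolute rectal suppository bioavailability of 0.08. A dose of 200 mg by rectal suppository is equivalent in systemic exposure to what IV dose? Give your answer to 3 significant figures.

Systemic exposure from an extravascular dose = F × D_ev, so the equivalent IV dose is F × D_ev.
D_iv = F × D_ev = 0.08 × 200 = 16 mg

D_iv = 16.0 mg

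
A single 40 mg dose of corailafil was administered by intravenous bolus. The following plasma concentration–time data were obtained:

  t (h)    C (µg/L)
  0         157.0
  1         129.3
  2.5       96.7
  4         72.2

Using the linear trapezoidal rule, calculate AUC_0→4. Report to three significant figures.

AUC = 439 µg/L·h

Trapezoidal AUC_0→4:
  [0→1]: (157.0+129.3)/2 × 1 = 143.15
  [1→2.5]: (129.3+96.7)/2 × 1.5 = 169.5
  [2.5→4]: (96.7+72.2)/2 × 1.5 = 126.675
  Sum = 439.325 µg/L·h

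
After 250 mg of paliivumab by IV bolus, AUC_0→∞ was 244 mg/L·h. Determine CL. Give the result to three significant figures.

CL = Dose_iv / AUC_0→∞
   = 250 / 244 = 1.02459 L/h

CL = 1.02 L/h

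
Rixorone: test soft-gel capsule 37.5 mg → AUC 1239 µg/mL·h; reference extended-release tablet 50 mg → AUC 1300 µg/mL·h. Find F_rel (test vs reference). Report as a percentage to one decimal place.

F_rel = (AUC_test/D_test) / (AUC_ref/D_ref)
      = (1239/37.5) / (1300/50)
      = 33.04 / 26 = 1.2708 = 127.08%

F_rel = 127.1%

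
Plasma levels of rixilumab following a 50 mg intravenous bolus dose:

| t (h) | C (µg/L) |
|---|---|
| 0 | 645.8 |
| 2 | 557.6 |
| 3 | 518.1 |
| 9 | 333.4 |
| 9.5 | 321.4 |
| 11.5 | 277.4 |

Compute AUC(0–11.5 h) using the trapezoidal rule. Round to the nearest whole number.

AUC = 5058 µg/L·h

Trapezoidal AUC_0→11.5:
  [0→2]: (645.8+557.6)/2 × 2 = 1203.4
  [2→3]: (557.6+518.1)/2 × 1 = 537.85
  [3→9]: (518.1+333.4)/2 × 6 = 2554.5
  [9→9.5]: (333.4+321.4)/2 × 0.5 = 163.7
  [9.5→11.5]: (321.4+277.4)/2 × 2 = 598.8
  Sum = 5058.25 µg/L·h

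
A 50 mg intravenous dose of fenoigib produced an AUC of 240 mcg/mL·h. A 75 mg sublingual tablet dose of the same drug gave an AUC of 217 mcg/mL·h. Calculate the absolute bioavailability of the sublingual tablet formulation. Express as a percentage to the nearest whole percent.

F = (AUC_ev / D_ev) / (AUC_iv / D_iv)
  = (217/75) / (240/50)
  = 2.89333 / 4.8 = 0.6028
  = 60.28%

F = 60%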